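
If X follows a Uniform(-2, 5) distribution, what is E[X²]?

Using the identity E[X²] = Var(X) + (E[X])²:
E[X] = \frac{3}{2}
Var(X) = \frac{49}{12}
E[X²] = \frac{49}{12} + (\frac{3}{2})²
= \frac{19}{3}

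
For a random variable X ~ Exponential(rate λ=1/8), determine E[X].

For X ~ Exponential(rate λ=1/8), the expected value is:
E[X] = 8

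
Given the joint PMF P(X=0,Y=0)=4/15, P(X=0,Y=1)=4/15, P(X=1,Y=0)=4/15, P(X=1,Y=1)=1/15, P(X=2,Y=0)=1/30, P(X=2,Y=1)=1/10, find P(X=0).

P(X=0) = P(X=0,Y=0) + P(X=0,Y=1)
= 4/15 + 4/15
= 8/15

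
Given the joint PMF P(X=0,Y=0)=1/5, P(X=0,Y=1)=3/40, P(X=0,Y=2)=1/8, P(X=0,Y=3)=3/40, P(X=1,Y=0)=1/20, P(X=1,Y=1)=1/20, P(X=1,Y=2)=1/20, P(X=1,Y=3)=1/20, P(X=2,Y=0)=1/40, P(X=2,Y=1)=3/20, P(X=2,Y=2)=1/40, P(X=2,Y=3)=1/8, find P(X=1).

P(X=1) = P(X=1,Y=0) + P(X=1,Y=1) + P(X=1,Y=2) + P(X=1,Y=3)
= 1/20 + 1/20 + 1/20 + 1/20
= 1/5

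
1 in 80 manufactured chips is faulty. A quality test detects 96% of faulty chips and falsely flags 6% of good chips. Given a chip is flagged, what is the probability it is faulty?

Let D = the rare event, + = positive/flagged.
P(D) = 1/80
P(+|D) = 96/100 = 24/25
P(+|D') = 6/100 = 3/50
P(+) = P(+|D)P(D) + P(+|D')P(D')
     = \frac{24}{25} × \frac{1}{80} + \frac{3}{50} × \frac{79}{80}
     = \frac{57}{800}
P(D|+) = P(+|D)P(D)/P(+) = \frac{16}{95}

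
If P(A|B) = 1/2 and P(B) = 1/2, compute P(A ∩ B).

By definition, P(A|B) = P(A ∩ B) / P(B)
So P(A ∩ B) = P(A|B) × P(B)
= 1/2 × 1/2
= 1/4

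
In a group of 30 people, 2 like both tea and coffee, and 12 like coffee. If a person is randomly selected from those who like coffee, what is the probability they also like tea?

P(A ∩ B) = 2/30 = 1/15
P(B) = 12/30 = 2/5
P(A|B) = P(A ∩ B) / P(B) = (1/15) / (2/5) = 1/6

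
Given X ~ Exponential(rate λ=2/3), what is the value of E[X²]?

Using the identity E[X²] = Var(X) + (E[X])²:
E[X] = \frac{3}{2}
Var(X) = \frac{9}{4}
E[X²] = \frac{9}{4} + (\frac{3}{2})²
= \frac{9}{2}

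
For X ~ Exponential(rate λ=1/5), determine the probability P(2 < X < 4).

P(2 < X < 4) = ∫_{2}^{4} f(x) dx
where f(x) = \frac{e^{- \frac{x}{5}}}{5}
= - \frac{1 - e^{\frac{2}{5}}}{e^{\frac{4}{5}}}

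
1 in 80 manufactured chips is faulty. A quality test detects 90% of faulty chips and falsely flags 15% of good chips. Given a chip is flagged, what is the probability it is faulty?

Let D = the rare event, + = positive/flagged.
P(D) = 1/80
P(+|D) = 90/100 = 9/10
P(+|D') = 15/100 = 3/20
P(+) = P(+|D)P(D) + P(+|D')P(D')
     = \frac{9}{10} × \frac{1}{80} + \frac{3}{20} × \frac{79}{80}
     = \frac{51}{320}
P(D|+) = P(+|D)P(D)/P(+) = \frac{6}{85}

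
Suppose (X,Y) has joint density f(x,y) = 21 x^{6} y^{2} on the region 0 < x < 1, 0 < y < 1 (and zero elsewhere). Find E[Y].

E[Y] = ∫_0^1 ∫_0^1 y × f(x,y) dx dy
= \frac{3}{4}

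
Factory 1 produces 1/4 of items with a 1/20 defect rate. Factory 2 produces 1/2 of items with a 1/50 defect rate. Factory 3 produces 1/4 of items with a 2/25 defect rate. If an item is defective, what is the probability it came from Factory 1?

Using Bayes' theorem:
P(F1) = 1/4, P(D|F1) = 1/20
P(F2) = 1/2, P(D|F2) = 1/50
P(F3) = 1/4, P(D|F3) = 2/25
P(D) = P(D|F1)P(F1) + P(D|F2)P(F2) + P(D|F3)P(F3)
     = \frac{17}{400}
P(F1|D) = P(D|F1)P(F1) / P(D)
= \frac{5}{17}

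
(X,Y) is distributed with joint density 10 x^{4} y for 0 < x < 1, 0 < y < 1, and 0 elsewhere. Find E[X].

E[X] = ∫_0^1 ∫_0^1 x × f(x,y) dy dx
= ∫_0^1 ∫_0^1 x × (10 x^{4} y) dy dx
= \frac{5}{6}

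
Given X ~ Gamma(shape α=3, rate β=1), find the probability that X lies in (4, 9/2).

P(4 < X < 9/2) = ∫_{4}^{9/2} f(x) dx
where f(x) = \frac{x^{2} e^{- x}}{2}
= - \frac{125}{8 e^{\frac{9}{2}}} + \frac{13}{e^{4}}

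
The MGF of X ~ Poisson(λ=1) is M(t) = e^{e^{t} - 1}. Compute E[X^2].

To find E[X^2], compute M^(2)(0):
M^(1)(t) = e^{t} e^{e^{t} - 1}
M^(2)(t) = e^{2 t} e^{e^{t} - 1} + e^{t} e^{e^{t} - 1}
M^(2)(0) = 2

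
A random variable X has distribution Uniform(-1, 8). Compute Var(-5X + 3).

For X ~ Uniform(-1, 8):
Var(X) = \frac{27}{4}
Var(-5X + 3) = (-5)² × Var(X) = 25 × \frac{27}{4} = \frac{675}{4}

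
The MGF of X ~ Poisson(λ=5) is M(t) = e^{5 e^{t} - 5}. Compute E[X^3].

To find E[X^3], compute M^(3)(0):
M^(1)(t) = 5 e^{t} e^{5 e^{t} - 5}
M^(2)(t) = 25 e^{2 t} e^{5 e^{t} - 5} + 5 e^{t} e^{5 e^{t} - 5}
M^(3)(t) = 125 e^{3 t} e^{5 e^{t} - 5} + 75 e^{2 t} e^{5 e^{t} - 5} + 5 e^{t} e^{5 e^{t} - 5}
M^(3)(0) = 205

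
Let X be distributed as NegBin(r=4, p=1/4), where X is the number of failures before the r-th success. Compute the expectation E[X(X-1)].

E[X(X-1)] = E[X² - X] = E[X²] - E[X]
E[X] = 12
E[X²] = Var(X) + (E[X])² = 48 + (12)² = 192
E[X(X-1)] = 192 - 12 = 180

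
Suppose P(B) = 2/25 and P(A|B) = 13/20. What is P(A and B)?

By definition, P(A|B) = P(A ∩ B) / P(B)
So P(A ∩ B) = P(A|B) × P(B)
= 13/20 × 2/25
= 13/250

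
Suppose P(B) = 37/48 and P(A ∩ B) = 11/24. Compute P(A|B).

P(A|B) = P(A ∩ B) / P(B)
= (11/24) / (37/48)
= 22/37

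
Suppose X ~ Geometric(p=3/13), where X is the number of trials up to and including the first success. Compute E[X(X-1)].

E[X(X-1)] = E[X² - X] = E[X²] - E[X]
E[X] = \frac{13}{3}
E[X²] = Var(X) + (E[X])² = \frac{130}{9} + (\frac{13}{3})² = \frac{299}{9}
E[X(X-1)] = \frac{299}{9} - \frac{13}{3} = \frac{260}{9}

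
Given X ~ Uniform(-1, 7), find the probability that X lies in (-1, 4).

P(-1 < X < 4) = ∫_{-1}^{4} f(x) dx
where f(x) = \frac{1}{8}
= \frac{5}{8}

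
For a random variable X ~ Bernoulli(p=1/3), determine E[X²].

Using the identity E[X²] = Var(X) + (E[X])²:
E[X] = \frac{1}{3}
Var(X) = \frac{2}{9}
E[X²] = \frac{2}{9} + (\frac{1}{3})²
= \frac{1}{3}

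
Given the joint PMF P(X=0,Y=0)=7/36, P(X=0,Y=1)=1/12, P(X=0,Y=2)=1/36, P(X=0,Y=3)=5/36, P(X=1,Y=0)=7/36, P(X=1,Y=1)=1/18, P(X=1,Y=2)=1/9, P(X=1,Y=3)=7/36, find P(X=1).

P(X=1) = P(X=1,Y=0) + P(X=1,Y=1) + P(X=1,Y=2) + P(X=1,Y=3)
= 7/36 + 1/18 + 1/9 + 7/36
= 5/9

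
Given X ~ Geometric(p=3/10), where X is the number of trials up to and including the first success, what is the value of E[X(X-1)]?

E[X(X-1)] = E[X² - X] = E[X²] - E[X]
E[X] = \frac{10}{3}
E[X²] = Var(X) + (E[X])² = \frac{70}{9} + (\frac{10}{3})² = \frac{170}{9}
E[X(X-1)] = \frac{170}{9} - \frac{10}{3} = \frac{140}{9}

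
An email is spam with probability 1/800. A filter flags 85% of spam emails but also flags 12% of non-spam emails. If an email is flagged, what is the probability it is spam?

Let D = the rare event, + = positive/flagged.
P(D) = 1/800
P(+|D) = 85/100 = 17/20
P(+|D') = 12/100 = 3/25
P(+) = P(+|D)P(D) + P(+|D')P(D')
     = \frac{17}{20} × \frac{1}{800} + \frac{3}{25} × \frac{799}{800}
     = \frac{9673}{80000}
P(D|+) = P(+|D)P(D)/P(+) = \frac{5}{569}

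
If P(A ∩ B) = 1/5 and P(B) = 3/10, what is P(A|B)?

P(A|B) = P(A ∩ B) / P(B)
= (1/5) / (3/10)
= 2/3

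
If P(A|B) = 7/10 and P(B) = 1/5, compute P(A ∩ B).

By definition, P(A|B) = P(A ∩ B) / P(B)
So P(A ∩ B) = P(A|B) × P(B)
= 7/10 × 1/5
= 7/50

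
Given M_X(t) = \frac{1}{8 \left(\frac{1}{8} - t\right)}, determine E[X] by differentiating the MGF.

To find E[X], compute M^(1)(0):
M^(1)(t) = \frac{1}{8 \left(\frac{1}{8} - t\right)^{2}}
M^(1)(0) = 8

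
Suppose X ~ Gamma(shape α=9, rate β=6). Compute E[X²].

Using the identity E[X²] = Var(X) + (E[X])²:
E[X] = \frac{3}{2}
Var(X) = \frac{1}{4}
E[X²] = \frac{1}{4} + (\frac{3}{2})²
= \frac{5}{2}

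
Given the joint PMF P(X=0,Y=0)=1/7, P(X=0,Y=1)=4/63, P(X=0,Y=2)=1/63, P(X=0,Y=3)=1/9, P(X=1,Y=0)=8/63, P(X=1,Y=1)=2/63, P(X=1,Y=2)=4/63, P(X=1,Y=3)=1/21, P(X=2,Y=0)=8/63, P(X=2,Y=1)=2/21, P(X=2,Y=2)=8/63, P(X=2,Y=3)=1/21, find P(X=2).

P(X=2) = P(X=2,Y=0) + P(X=2,Y=1) + P(X=2,Y=2) + P(X=2,Y=3)
= 8/63 + 2/21 + 8/63 + 1/21
= 25/63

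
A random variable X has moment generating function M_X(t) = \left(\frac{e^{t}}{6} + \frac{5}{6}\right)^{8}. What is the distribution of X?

The MGF M(t) = \left(\frac{e^{t}}{6} + \frac{5}{6}\right)^{8} is the standard form for the Binomial distribution.
Comparing with the known MGF formula identifies: Binomial(n=8, p=1/6)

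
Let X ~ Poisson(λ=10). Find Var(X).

For X ~ Poisson(λ=10):
Var(X) = 10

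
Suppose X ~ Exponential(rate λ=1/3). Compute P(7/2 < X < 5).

P(7/2 < X < 5) = ∫_{7/2}^{5} f(x) dx
where f(x) = \frac{e^{- \frac{x}{3}}}{3}
= - \frac{1}{e^{\frac{5}{3}}} + e^{- \frac{7}{6}}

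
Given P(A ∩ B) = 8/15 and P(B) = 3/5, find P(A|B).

P(A|B) = P(A ∩ B) / P(B)
= (8/15) / (3/5)
= 8/9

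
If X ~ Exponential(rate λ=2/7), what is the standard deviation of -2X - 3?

For X ~ Exponential(rate λ=2/7):
Var(X) = \frac{49}{4}
SD(X) = √(Var(X)) = √(\frac{49}{4}) = \frac{7}{2}
SD(-2X - 3) = |-2| × SD(X) = 2 × \frac{7}{2} = 7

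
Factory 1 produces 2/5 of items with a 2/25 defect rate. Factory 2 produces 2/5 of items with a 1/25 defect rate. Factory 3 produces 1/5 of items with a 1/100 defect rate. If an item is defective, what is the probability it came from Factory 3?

Using Bayes' theorem:
P(F1) = 2/5, P(D|F1) = 2/25
P(F2) = 2/5, P(D|F2) = 1/25
P(F3) = 1/5, P(D|F3) = 1/100
P(D) = P(D|F1)P(F1) + P(D|F2)P(F2) + P(D|F3)P(F3)
     = \frac{1}{20}
P(F3|D) = P(D|F3)P(F3) / P(D)
= \frac{1}{25}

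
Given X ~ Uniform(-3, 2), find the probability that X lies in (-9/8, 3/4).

P(-9/8 < X < 3/4) = ∫_{-9/8}^{3/4} f(x) dx
where f(x) = \frac{1}{5}
= \frac{3}{8}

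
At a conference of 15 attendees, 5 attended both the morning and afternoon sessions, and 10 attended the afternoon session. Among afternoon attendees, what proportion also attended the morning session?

P(A ∩ B) = 5/15 = 1/3
P(B) = 10/15 = 2/3
P(A|B) = P(A ∩ B) / P(B) = (1/3) / (2/3) = 1/2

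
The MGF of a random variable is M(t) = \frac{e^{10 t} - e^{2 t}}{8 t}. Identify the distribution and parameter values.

The MGF M(t) = \frac{e^{10 t} - e^{2 t}}{8 t} is the standard form for the Uniform distribution.
Comparing with the known MGF formula identifies: Uniform(2, 10)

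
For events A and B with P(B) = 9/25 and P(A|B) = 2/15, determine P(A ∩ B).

By definition, P(A|B) = P(A ∩ B) / P(B)
So P(A ∩ B) = P(A|B) × P(B)
= 2/15 × 9/25
= 6/125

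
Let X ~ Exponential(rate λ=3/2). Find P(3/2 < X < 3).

P(3/2 < X < 3) = ∫_{3/2}^{3} f(x) dx
where f(x) = \frac{3 e^{- \frac{3 x}{2}}}{2}
= - \frac{1}{e^{\frac{9}{2}}} + e^{- \frac{9}{4}}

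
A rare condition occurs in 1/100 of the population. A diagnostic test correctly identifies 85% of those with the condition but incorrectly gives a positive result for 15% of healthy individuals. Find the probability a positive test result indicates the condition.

Let D = the rare event, + = positive/flagged.
P(D) = 1/100
P(+|D) = 85/100 = 17/20
P(+|D') = 15/100 = 3/20
P(+) = P(+|D)P(D) + P(+|D')P(D')
     = \frac{17}{20} × \frac{1}{100} + \frac{3}{20} × \frac{99}{100}
     = \frac{157}{1000}
P(D|+) = P(+|D)P(D)/P(+) = \frac{17}{314}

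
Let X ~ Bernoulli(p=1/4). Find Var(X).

For X ~ Bernoulli(p=1/4):
Var(X) = \frac{3}{16}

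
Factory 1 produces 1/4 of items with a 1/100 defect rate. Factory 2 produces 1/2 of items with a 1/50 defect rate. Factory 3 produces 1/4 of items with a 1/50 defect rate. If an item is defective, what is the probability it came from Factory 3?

Using Bayes' theorem:
P(F1) = 1/4, P(D|F1) = 1/100
P(F2) = 1/2, P(D|F2) = 1/50
P(F3) = 1/4, P(D|F3) = 1/50
P(D) = P(D|F1)P(F1) + P(D|F2)P(F2) + P(D|F3)P(F3)
     = \frac{7}{400}
P(F3|D) = P(D|F3)P(F3) / P(D)
= \frac{2}{7}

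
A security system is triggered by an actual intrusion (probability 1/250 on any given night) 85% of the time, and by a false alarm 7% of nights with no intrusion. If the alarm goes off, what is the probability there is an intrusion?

Let D = the rare event, + = positive/flagged.
P(D) = 1/250
P(+|D) = 85/100 = 17/20
P(+|D') = 7/100
P(+) = P(+|D)P(D) + P(+|D')P(D')
     = \frac{17}{20} × \frac{1}{250} + \frac{7}{100} × \frac{249}{250}
     = \frac{457}{6250}
P(D|+) = P(+|D)P(D)/P(+) = \frac{85}{1828}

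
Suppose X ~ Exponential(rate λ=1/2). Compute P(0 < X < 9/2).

P(0 < X < 9/2) = ∫_{0}^{9/2} f(x) dx
where f(x) = \frac{e^{- \frac{x}{2}}}{2}
= 1 - e^{- \frac{9}{4}}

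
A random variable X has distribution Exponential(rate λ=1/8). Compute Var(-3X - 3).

For X ~ Exponential(rate λ=1/8):
Var(X) = 64
Var(-3X - 3) = (-3)² × Var(X) = 9 × 64 = 576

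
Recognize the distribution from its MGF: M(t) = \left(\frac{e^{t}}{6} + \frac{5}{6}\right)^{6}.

The MGF M(t) = \left(\frac{e^{t}}{6} + \frac{5}{6}\right)^{6} is the standard form for the Binomial distribution.
Comparing with the known MGF formula identifies: Binomial(n=6, p=1/6)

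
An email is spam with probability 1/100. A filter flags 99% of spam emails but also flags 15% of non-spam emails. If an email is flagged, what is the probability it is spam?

Let D = the rare event, + = positive/flagged.
P(D) = 1/100
P(+|D) = 99/100
P(+|D') = 15/100 = 3/20
P(+) = P(+|D)P(D) + P(+|D')P(D')
     = \frac{99}{100} × \frac{1}{100} + \frac{3}{20} × \frac{99}{100}
     = \frac{99}{625}
P(D|+) = P(+|D)P(D)/P(+) = \frac{1}{16}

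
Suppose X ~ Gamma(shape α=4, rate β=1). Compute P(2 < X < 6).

P(2 < X < 6) = ∫_{2}^{6} f(x) dx
where f(x) = \frac{x^{3} e^{- x}}{6}
= \frac{-183 + 19 e^{4}}{3 e^{6}}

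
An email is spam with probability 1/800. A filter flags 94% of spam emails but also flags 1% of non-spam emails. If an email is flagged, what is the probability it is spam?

Let D = the rare event, + = positive/flagged.
P(D) = 1/800
P(+|D) = 94/100 = 47/50
P(+|D') = 1/100
P(+) = P(+|D)P(D) + P(+|D')P(D')
     = \frac{47}{50} × \frac{1}{800} + \frac{1}{100} × \frac{799}{800}
     = \frac{893}{80000}
P(D|+) = P(+|D)P(D)/P(+) = \frac{2}{19}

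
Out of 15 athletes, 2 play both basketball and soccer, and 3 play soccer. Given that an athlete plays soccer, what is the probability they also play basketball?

P(A ∩ B) = 2/15
P(B) = 3/15 = 1/5
P(A|B) = P(A ∩ B) / P(B) = (2/15) / (1/5) = 2/3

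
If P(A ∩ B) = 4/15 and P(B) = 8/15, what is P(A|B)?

P(A|B) = P(A ∩ B) / P(B)
= (4/15) / (8/15)
= 1/2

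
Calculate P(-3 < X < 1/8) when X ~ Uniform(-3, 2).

P(-3 < X < 1/8) = ∫_{-3}^{1/8} f(x) dx
where f(x) = \frac{1}{5}
= \frac{5}{8}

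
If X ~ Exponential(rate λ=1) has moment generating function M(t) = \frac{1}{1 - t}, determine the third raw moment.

To find E[X^3], compute M^(3)(0):
M^(1)(t) = \frac{1}{\left(1 - t\right)^{2}}
M^(2)(t) = \frac{2}{\left(1 - t\right)^{3}}
M^(3)(t) = \frac{6}{\left(1 - t\right)^{4}}
M^(3)(0) = 6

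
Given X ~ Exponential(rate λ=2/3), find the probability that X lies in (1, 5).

P(1 < X < 5) = ∫_{1}^{5} f(x) dx
where f(x) = \frac{2 e^{- \frac{2 x}{3}}}{3}
= - \frac{1 - e^{\frac{8}{3}}}{e^{\frac{10}{3}}}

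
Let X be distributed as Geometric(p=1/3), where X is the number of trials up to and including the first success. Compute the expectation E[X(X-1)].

E[X(X-1)] = E[X² - X] = E[X²] - E[X]
E[X] = 3
E[X²] = Var(X) + (E[X])² = 6 + (3)² = 15
E[X(X-1)] = 15 - 3 = 12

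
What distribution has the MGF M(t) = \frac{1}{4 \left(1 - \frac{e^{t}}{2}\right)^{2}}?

The MGF M(t) = \frac{1}{4 \left(1 - \frac{e^{t}}{2}\right)^{2}} is the standard form for the NegativeBinomial distribution.
Comparing with the known MGF formula identifies: NegBin(r=2, p=1/2), X = failures before r-th success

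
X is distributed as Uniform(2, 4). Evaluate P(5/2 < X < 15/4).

P(5/2 < X < 15/4) = ∫_{5/2}^{15/4} f(x) dx
where f(x) = \frac{1}{2}
= \frac{5}{8}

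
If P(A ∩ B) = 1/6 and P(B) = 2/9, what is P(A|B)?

P(A|B) = P(A ∩ B) / P(B)
= (1/6) / (2/9)
= 3/4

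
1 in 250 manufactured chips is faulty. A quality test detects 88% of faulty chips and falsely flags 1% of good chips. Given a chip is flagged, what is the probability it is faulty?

Let D = the rare event, + = positive/flagged.
P(D) = 1/250
P(+|D) = 88/100 = 22/25
P(+|D') = 1/100
P(+) = P(+|D)P(D) + P(+|D')P(D')
     = \frac{22}{25} × \frac{1}{250} + \frac{1}{100} × \frac{249}{250}
     = \frac{337}{25000}
P(D|+) = P(+|D)P(D)/P(+) = \frac{88}{337}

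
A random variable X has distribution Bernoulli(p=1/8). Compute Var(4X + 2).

For X ~ Bernoulli(p=1/8):
Var(X) = \frac{7}{64}
Var(4X + 2) = (4)² × Var(X) = 16 × \frac{7}{64} = \frac{7}{4}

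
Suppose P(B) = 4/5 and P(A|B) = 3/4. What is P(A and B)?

By definition, P(A|B) = P(A ∩ B) / P(B)
So P(A ∩ B) = P(A|B) × P(B)
= 3/4 × 4/5
= 3/5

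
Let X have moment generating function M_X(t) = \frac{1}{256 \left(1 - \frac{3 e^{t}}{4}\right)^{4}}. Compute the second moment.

To find E[X^2], compute M^(2)(0):
M^(1)(t) = \frac{3 e^{t}}{256 \left(1 - \frac{3 e^{t}}{4}\right)^{5}}
M^(2)(t) = \frac{3 e^{t}}{256 \left(1 - \frac{3 e^{t}}{4}\right)^{5}} + \frac{45 e^{2 t}}{1024 \left(1 - \frac{3 e^{t}}{4}\right)^{6}}
M^(2)(0) = 192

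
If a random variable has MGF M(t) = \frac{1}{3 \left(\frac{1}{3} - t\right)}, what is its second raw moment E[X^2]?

To find E[X^2], compute M^(2)(0):
M^(1)(t) = \frac{1}{3 \left(\frac{1}{3} - t\right)^{2}}
M^(2)(t) = \frac{2}{3 \left(\frac{1}{3} - t\right)^{3}}
M^(2)(0) = 18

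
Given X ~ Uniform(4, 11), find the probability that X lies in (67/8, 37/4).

P(67/8 < X < 37/4) = ∫_{67/8}^{37/4} f(x) dx
where f(x) = \frac{1}{7}
= \frac{1}{8}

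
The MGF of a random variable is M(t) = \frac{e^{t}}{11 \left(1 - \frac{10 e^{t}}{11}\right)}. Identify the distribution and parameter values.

The MGF M(t) = \frac{e^{t}}{11 \left(1 - \frac{10 e^{t}}{11}\right)} is the standard form for the Geometric distribution.
Comparing with the known MGF formula identifies: Geometric(p=1/11), X = trial number of first success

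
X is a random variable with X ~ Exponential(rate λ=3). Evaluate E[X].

For X ~ Exponential(rate λ=3), the expected value is:
E[X] = \frac{1}{3}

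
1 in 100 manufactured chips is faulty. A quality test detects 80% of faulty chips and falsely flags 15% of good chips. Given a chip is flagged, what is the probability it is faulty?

Let D = the rare event, + = positive/flagged.
P(D) = 1/100
P(+|D) = 80/100 = 4/5
P(+|D') = 15/100 = 3/20
P(+) = P(+|D)P(D) + P(+|D')P(D')
     = \frac{4}{5} × \frac{1}{100} + \frac{3}{20} × \frac{99}{100}
     = \frac{313}{2000}
P(D|+) = P(+|D)P(D)/P(+) = \frac{16}{313}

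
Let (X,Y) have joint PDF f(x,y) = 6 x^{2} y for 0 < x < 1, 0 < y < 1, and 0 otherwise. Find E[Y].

E[Y] = ∫_0^1 ∫_0^1 y × f(x,y) dx dy
= \frac{2}{3}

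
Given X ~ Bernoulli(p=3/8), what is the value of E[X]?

For X ~ Bernoulli(p=3/8), the expected value is:
E[X] = \frac{3}{8}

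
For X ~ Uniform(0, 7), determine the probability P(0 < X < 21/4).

P(0 < X < 21/4) = ∫_{0}^{21/4} f(x) dx
where f(x) = \frac{1}{7}
= \frac{3}{4}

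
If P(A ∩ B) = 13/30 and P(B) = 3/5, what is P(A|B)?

P(A|B) = P(A ∩ B) / P(B)
= (13/30) / (3/5)
= 13/18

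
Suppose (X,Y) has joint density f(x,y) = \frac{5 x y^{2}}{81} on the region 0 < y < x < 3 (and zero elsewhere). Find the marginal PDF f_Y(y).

f_Y(y) = ∫_y^3 \frac{5 x y^{2}}{81} dx = \frac{5 y^{2} \left(9 - y^{2}\right)}{162}
for 0 < y < 3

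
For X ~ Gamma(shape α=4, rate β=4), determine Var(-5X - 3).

For X ~ Gamma(shape α=4, rate β=4):
Var(X) = \frac{1}{4}
Var(-5X - 3) = (-5)² × Var(X) = 25 × \frac{1}{4} = \frac{25}{4}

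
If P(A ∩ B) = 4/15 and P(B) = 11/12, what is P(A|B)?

P(A|B) = P(A ∩ B) / P(B)
= (4/15) / (11/12)
= 16/55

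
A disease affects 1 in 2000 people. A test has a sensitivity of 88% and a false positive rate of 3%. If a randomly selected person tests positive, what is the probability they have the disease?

Let D = the rare event, + = positive/flagged.
P(D) = 1/2000
P(+|D) = 88/100 = 22/25
P(+|D') = 3/100
P(+) = P(+|D)P(D) + P(+|D')P(D')
     = \frac{22}{25} × \frac{1}{2000} + \frac{3}{100} × \frac{1999}{2000}
     = \frac{1217}{40000}
P(D|+) = P(+|D)P(D)/P(+) = \frac{88}{6085}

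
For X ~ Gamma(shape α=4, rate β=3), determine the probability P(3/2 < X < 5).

P(3/2 < X < 5) = ∫_{3/2}^{5} f(x) dx
where f(x) = \frac{27 x^{3} e^{- 3 x}}{2}
= - \frac{691}{e^{15}} + \frac{493}{16 e^{\frac{9}{2}}}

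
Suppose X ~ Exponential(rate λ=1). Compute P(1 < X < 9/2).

P(1 < X < 9/2) = ∫_{1}^{9/2} f(x) dx
where f(x) = e^{- x}
= - \frac{1}{e^{\frac{9}{2}}} + e^{-1}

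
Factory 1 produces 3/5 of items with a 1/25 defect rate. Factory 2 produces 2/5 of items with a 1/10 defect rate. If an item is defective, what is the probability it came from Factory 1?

Using Bayes' theorem:
P(F1) = 3/5, P(D|F1) = 1/25
P(F2) = 2/5, P(D|F2) = 1/10
P(D) = P(D|F1)P(F1) + P(D|F2)P(F2)
     = \frac{8}{125}
P(F1|D) = P(D|F1)P(F1) / P(D)
= \frac{3}{8}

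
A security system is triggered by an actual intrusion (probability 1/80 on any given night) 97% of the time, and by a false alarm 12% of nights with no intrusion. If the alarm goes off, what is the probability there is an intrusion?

Let D = the rare event, + = positive/flagged.
P(D) = 1/80
P(+|D) = 97/100
P(+|D') = 12/100 = 3/25
P(+) = P(+|D)P(D) + P(+|D')P(D')
     = \frac{97}{100} × \frac{1}{80} + \frac{3}{25} × \frac{79}{80}
     = \frac{209}{1600}
P(D|+) = P(+|D)P(D)/P(+) = \frac{97}{1045}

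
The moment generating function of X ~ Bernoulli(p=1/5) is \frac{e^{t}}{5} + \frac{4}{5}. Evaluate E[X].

To find E[X], compute M^(1)(0):
M^(1)(t) = \frac{e^{t}}{5}
M^(1)(0) = \frac{1}{5}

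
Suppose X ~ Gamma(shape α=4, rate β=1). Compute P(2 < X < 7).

P(2 < X < 7) = ∫_{2}^{7} f(x) dx
where f(x) = \frac{x^{3} e^{- x}}{6}
= \frac{-269 + 19 e^{5}}{3 e^{7}}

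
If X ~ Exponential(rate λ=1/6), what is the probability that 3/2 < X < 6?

P(3/2 < X < 6) = ∫_{3/2}^{6} f(x) dx
where f(x) = \frac{e^{- \frac{x}{6}}}{6}
= - \frac{1}{e} + e^{- \frac{1}{4}}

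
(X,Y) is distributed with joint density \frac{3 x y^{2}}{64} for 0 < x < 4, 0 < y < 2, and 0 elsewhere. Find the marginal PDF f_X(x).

f_X(x) = ∫_0^2 f(x,y) dy
= ∫_0^2 \frac{3 x y^{2}}{64} dy
= \frac{x}{8} for 0 < x < 4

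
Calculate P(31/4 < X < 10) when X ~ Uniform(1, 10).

P(31/4 < X < 10) = ∫_{31/4}^{10} f(x) dx
where f(x) = \frac{1}{9}
= \frac{1}{4}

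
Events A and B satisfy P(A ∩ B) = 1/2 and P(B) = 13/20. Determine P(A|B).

P(A|B) = P(A ∩ B) / P(B)
= (1/2) / (13/20)
= 10/13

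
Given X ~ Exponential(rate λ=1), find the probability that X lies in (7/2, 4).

P(7/2 < X < 4) = ∫_{7/2}^{4} f(x) dx
where f(x) = e^{- x}
= - \frac{1}{e^{4}} + e^{- \frac{7}{2}}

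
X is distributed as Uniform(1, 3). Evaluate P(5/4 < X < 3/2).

P(5/4 < X < 3/2) = ∫_{5/4}^{3/2} f(x) dx
where f(x) = \frac{1}{2}
= \frac{1}{8}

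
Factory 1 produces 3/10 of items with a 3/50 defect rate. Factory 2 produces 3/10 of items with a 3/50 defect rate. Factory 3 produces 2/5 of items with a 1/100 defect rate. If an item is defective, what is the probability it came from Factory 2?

Using Bayes' theorem:
P(F1) = 3/10, P(D|F1) = 3/50
P(F2) = 3/10, P(D|F2) = 3/50
P(F3) = 2/5, P(D|F3) = 1/100
P(D) = P(D|F1)P(F1) + P(D|F2)P(F2) + P(D|F3)P(F3)
     = \frac{1}{25}
P(F2|D) = P(D|F2)P(F2) / P(D)
= \frac{9}{20}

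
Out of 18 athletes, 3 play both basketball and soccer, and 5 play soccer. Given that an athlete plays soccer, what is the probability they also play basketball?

P(A ∩ B) = 3/18 = 1/6
P(B) = 5/18
P(A|B) = P(A ∩ B) / P(B) = (1/6) / (5/18) = 3/5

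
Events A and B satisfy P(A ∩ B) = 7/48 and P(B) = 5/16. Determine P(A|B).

P(A|B) = P(A ∩ B) / P(B)
= (7/48) / (5/16)
= 7/15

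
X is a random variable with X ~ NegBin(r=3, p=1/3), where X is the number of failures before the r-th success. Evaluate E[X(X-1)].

E[X(X-1)] = E[X² - X] = E[X²] - E[X]
E[X] = 6
E[X²] = Var(X) + (E[X])² = 18 + (6)² = 54
E[X(X-1)] = 54 - 6 = 48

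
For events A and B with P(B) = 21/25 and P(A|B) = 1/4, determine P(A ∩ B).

By definition, P(A|B) = P(A ∩ B) / P(B)
So P(A ∩ B) = P(A|B) × P(B)
= 1/4 × 21/25
= 21/100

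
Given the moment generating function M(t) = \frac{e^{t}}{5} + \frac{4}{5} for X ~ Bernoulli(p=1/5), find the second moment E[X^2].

To find E[X^2], compute M^(2)(0):
M^(1)(t) = \frac{e^{t}}{5}
M^(2)(t) = \frac{e^{t}}{5}
M^(2)(0) = \frac{1}{5}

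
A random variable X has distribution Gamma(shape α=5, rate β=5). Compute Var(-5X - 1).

For X ~ Gamma(shape α=5, rate β=5):
Var(X) = \frac{1}{5}
Var(-5X - 1) = (-5)² × Var(X) = 25 × \frac{1}{5} = 5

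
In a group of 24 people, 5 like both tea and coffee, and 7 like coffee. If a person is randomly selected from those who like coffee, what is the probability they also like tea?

P(A ∩ B) = 5/24
P(B) = 7/24
P(A|B) = P(A ∩ B) / P(B) = (5/24) / (7/24) = 5/7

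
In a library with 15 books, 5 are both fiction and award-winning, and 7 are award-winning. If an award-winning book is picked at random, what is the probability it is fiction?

P(A ∩ B) = 5/15 = 1/3
P(B) = 7/15
P(A|B) = P(A ∩ B) / P(B) = (1/3) / (7/15) = 5/7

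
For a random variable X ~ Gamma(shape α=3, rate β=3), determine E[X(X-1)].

E[X(X-1)] = E[X² - X] = E[X²] - E[X]
E[X] = 1
E[X²] = Var(X) + (E[X])² = \frac{1}{3} + (1)² = \frac{4}{3}
E[X(X-1)] = \frac{4}{3} - 1 = \frac{1}{3}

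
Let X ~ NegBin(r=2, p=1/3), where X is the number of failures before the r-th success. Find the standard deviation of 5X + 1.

For X ~ NegBin(r=2, p=1/3), where X is the number of failures before the r-th success:
Var(X) = 12
SD(X) = √(Var(X)) = √(12) = 2 \sqrt{3}
SD(5X + 1) = |5| × SD(X) = 5 × 2 \sqrt{3} = 10 \sqrt{3}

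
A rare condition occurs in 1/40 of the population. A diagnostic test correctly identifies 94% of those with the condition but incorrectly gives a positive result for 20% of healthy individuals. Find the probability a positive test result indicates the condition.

Let D = the rare event, + = positive/flagged.
P(D) = 1/40
P(+|D) = 94/100 = 47/50
P(+|D') = 20/100 = 1/5
P(+) = P(+|D)P(D) + P(+|D')P(D')
     = \frac{47}{50} × \frac{1}{40} + \frac{1}{5} × \frac{39}{40}
     = \frac{437}{2000}
P(D|+) = P(+|D)P(D)/P(+) = \frac{47}{437}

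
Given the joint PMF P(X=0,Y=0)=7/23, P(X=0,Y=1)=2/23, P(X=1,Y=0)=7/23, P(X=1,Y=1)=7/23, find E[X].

First find marginal of X:
P(X=0) = 9/23
P(X=1) = 14/23
E[X] = 0 × 9/23 + 1 × 14/23 = 14/23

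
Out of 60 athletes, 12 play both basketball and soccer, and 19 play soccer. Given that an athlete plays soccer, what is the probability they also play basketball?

P(A ∩ B) = 12/60 = 1/5
P(B) = 19/60
P(A|B) = P(A ∩ B) / P(B) = (1/5) / (19/60) = 12/19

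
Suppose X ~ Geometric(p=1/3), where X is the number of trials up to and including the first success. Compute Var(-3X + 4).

For X ~ Geometric(p=1/3), where X is the number of trials up to and including the first success:
Var(X) = 6
Var(-3X + 4) = (-3)² × Var(X) = 9 × 6 = 54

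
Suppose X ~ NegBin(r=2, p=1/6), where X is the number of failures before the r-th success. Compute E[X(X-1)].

E[X(X-1)] = E[X² - X] = E[X²] - E[X]
E[X] = 10
E[X²] = Var(X) + (E[X])² = 60 + (10)² = 160
E[X(X-1)] = 160 - 10 = 150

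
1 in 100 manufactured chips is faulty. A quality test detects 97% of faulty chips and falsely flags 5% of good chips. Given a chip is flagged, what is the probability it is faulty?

Let D = the rare event, + = positive/flagged.
P(D) = 1/100
P(+|D) = 97/100
P(+|D') = 5/100 = 1/20
P(+) = P(+|D)P(D) + P(+|D')P(D')
     = \frac{97}{100} × \frac{1}{100} + \frac{1}{20} × \frac{99}{100}
     = \frac{37}{625}
P(D|+) = P(+|D)P(D)/P(+) = \frac{97}{592}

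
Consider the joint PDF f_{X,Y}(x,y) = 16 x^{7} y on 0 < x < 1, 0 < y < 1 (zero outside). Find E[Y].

E[Y] = ∫_0^1 ∫_0^1 y × f(x,y) dx dy
= \frac{2}{3}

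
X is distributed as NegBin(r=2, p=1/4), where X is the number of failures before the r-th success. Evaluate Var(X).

For X ~ NegBin(r=2, p=1/4), where X is the number of failures before the r-th success:
Var(X) = 24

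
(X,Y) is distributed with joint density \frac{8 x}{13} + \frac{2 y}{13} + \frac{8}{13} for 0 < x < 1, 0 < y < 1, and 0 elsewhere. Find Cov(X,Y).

E[XY] = ∫∫ xy × f(x,y) dx dy = \frac{11}{39}
E[X] = \frac{43}{78}
E[Y] = \frac{20}{39}
Cov(X,Y) = E[XY] - E[X]E[Y] = - \frac{1}{1521}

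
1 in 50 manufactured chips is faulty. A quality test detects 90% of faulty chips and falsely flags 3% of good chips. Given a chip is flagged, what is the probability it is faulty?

Let D = the rare event, + = positive/flagged.
P(D) = 1/50
P(+|D) = 90/100 = 9/10
P(+|D') = 3/100
P(+) = P(+|D)P(D) + P(+|D')P(D')
     = \frac{9}{10} × \frac{1}{50} + \frac{3}{100} × \frac{49}{50}
     = \frac{237}{5000}
P(D|+) = P(+|D)P(D)/P(+) = \frac{30}{79}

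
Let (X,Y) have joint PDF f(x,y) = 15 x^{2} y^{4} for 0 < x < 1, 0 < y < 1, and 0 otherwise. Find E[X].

E[X] = ∫_0^1 ∫_0^1 x × f(x,y) dy dx
= ∫_0^1 ∫_0^1 x × (15 x^{2} y^{4}) dy dx
= \frac{3}{4}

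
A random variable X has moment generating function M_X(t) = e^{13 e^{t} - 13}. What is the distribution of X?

The MGF M(t) = e^{13 e^{t} - 13} is the standard form for the Poisson distribution.
Comparing with the known MGF formula identifies: Poisson(λ=13)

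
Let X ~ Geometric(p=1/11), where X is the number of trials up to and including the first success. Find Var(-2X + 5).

For X ~ Geometric(p=1/11), where X is the number of trials up to and including the first success:
Var(X) = 110
Var(-2X + 5) = (-2)² × Var(X) = 4 × 110 = 440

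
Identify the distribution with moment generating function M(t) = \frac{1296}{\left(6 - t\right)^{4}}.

The MGF M(t) = \frac{1296}{\left(6 - t\right)^{4}} is the standard form for the Gamma distribution.
Comparing with the known MGF formula identifies: Gamma(shape α=4, rate β=6)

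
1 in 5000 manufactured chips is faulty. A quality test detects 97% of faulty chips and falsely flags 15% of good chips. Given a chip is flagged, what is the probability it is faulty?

Let D = the rare event, + = positive/flagged.
P(D) = 1/5000
P(+|D) = 97/100
P(+|D') = 15/100 = 3/20
P(+) = P(+|D)P(D) + P(+|D')P(D')
     = \frac{97}{100} × \frac{1}{5000} + \frac{3}{20} × \frac{4999}{5000}
     = \frac{37541}{250000}
P(D|+) = P(+|D)P(D)/P(+) = \frac{97}{75082}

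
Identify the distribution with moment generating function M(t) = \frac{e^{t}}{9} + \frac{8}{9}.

The MGF M(t) = \frac{e^{t}}{9} + \frac{8}{9} is the standard form for the Bernoulli distribution.
Comparing with the known MGF formula identifies: Bernoulli(p=1/9)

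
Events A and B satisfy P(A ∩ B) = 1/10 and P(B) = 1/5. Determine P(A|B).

P(A|B) = P(A ∩ B) / P(B)
= (1/10) / (1/5)
= 1/2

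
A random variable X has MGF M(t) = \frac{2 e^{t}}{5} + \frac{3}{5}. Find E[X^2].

To find E[X^2], compute M^(2)(0):
M^(1)(t) = \frac{2 e^{t}}{5}
M^(2)(t) = \frac{2 e^{t}}{5}
M^(2)(0) = \frac{2}{5}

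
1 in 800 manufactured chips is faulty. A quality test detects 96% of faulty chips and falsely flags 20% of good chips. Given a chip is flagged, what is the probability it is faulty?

Let D = the rare event, + = positive/flagged.
P(D) = 1/800
P(+|D) = 96/100 = 24/25
P(+|D') = 20/100 = 1/5
P(+) = P(+|D)P(D) + P(+|D')P(D')
     = \frac{24}{25} × \frac{1}{800} + \frac{1}{5} × \frac{799}{800}
     = \frac{4019}{20000}
P(D|+) = P(+|D)P(D)/P(+) = \frac{24}{4019}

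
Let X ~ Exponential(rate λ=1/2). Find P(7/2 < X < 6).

P(7/2 < X < 6) = ∫_{7/2}^{6} f(x) dx
where f(x) = \frac{e^{- \frac{x}{2}}}{2}
= - \frac{1}{e^{3}} + e^{- \frac{7}{4}}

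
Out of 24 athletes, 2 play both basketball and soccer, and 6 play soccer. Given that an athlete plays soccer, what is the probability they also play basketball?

P(A ∩ B) = 2/24 = 1/12
P(B) = 6/24 = 1/4
P(A|B) = P(A ∩ B) / P(B) = (1/12) / (1/4) = 1/3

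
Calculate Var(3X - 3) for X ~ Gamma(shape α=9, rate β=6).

For X ~ Gamma(shape α=9, rate β=6):
Var(X) = \frac{1}{4}
Var(3X - 3) = (3)² × Var(X) = 9 × \frac{1}{4} = \frac{9}{4}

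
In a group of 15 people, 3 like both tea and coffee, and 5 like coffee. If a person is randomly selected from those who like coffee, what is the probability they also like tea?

P(A ∩ B) = 3/15 = 1/5
P(B) = 5/15 = 1/3
P(A|B) = P(A ∩ B) / P(B) = (1/5) / (1/3) = 3/5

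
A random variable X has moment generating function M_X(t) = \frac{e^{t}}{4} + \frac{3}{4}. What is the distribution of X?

The MGF M(t) = \frac{e^{t}}{4} + \frac{3}{4} is the standard form for the Bernoulli distribution.
Comparing with the known MGF formula identifies: Bernoulli(p=1/4)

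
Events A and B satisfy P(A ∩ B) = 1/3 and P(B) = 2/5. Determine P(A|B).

P(A|B) = P(A ∩ B) / P(B)
= (1/3) / (2/5)
= 5/6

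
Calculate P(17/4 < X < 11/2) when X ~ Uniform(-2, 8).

P(17/4 < X < 11/2) = ∫_{17/4}^{11/2} f(x) dx
where f(x) = \frac{1}{10}
= \frac{1}{8}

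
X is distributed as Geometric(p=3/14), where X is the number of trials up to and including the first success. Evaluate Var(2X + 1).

For X ~ Geometric(p=3/14), where X is the number of trials up to and including the first success:
Var(X) = \frac{154}{9}
Var(2X + 1) = (2)² × Var(X) = 4 × \frac{154}{9} = \frac{616}{9}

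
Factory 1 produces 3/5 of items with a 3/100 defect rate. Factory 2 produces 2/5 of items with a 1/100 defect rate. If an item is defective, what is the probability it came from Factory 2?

Using Bayes' theorem:
P(F1) = 3/5, P(D|F1) = 3/100
P(F2) = 2/5, P(D|F2) = 1/100
P(D) = P(D|F1)P(F1) + P(D|F2)P(F2)
     = \frac{11}{500}
P(F2|D) = P(D|F2)P(F2) / P(D)
= \frac{2}{11}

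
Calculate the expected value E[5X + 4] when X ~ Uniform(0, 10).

For X ~ Uniform(0, 10):
E[X] = 5
E[5X + 4] = 5 × E[X] + 4 = 29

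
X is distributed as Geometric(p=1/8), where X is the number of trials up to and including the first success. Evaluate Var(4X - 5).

For X ~ Geometric(p=1/8), where X is the number of trials up to and including the first success:
Var(X) = 56
Var(4X - 5) = (4)² × Var(X) = 16 × 56 = 896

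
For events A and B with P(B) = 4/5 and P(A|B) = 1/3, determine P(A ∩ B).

By definition, P(A|B) = P(A ∩ B) / P(B)
So P(A ∩ B) = P(A|B) × P(B)
= 1/3 × 4/5
= 4/15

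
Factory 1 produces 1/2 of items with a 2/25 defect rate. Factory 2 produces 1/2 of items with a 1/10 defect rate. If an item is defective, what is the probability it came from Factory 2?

Using Bayes' theorem:
P(F1) = 1/2, P(D|F1) = 2/25
P(F2) = 1/2, P(D|F2) = 1/10
P(D) = P(D|F1)P(F1) + P(D|F2)P(F2)
     = \frac{9}{100}
P(F2|D) = P(D|F2)P(F2) / P(D)
= \frac{5}{9}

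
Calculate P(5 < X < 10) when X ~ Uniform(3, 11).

P(5 < X < 10) = ∫_{5}^{10} f(x) dx
where f(x) = \frac{1}{8}
= \frac{5}{8}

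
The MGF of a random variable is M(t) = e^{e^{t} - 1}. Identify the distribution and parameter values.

The MGF M(t) = e^{e^{t} - 1} is the standard form for the Poisson distribution.
Comparing with the known MGF formula identifies: Poisson(λ=1)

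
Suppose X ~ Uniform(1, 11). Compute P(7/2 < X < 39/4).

P(7/2 < X < 39/4) = ∫_{7/2}^{39/4} f(x) dx
where f(x) = \frac{1}{10}
= \frac{5}{8}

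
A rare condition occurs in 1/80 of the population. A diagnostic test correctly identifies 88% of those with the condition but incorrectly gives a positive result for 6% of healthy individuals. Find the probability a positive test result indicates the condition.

Let D = the rare event, + = positive/flagged.
P(D) = 1/80
P(+|D) = 88/100 = 22/25
P(+|D') = 6/100 = 3/50
P(+) = P(+|D)P(D) + P(+|D')P(D')
     = \frac{22}{25} × \frac{1}{80} + \frac{3}{50} × \frac{79}{80}
     = \frac{281}{4000}
P(D|+) = P(+|D)P(D)/P(+) = \frac{44}{281}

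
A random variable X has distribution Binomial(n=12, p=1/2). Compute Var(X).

For X ~ Binomial(n=12, p=1/2):
Var(X) = 3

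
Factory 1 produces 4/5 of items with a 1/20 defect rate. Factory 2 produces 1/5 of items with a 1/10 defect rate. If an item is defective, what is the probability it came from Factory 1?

Using Bayes' theorem:
P(F1) = 4/5, P(D|F1) = 1/20
P(F2) = 1/5, P(D|F2) = 1/10
P(D) = P(D|F1)P(F1) + P(D|F2)P(F2)
     = \frac{3}{50}
P(F1|D) = P(D|F1)P(F1) / P(D)
= \frac{2}{3}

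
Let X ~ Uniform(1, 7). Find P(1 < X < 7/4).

P(1 < X < 7/4) = ∫_{1}^{7/4} f(x) dx
where f(x) = \frac{1}{6}
= \frac{1}{8}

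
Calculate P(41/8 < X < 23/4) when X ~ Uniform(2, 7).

P(41/8 < X < 23/4) = ∫_{41/8}^{23/4} f(x) dx
where f(x) = \frac{1}{5}
= \frac{1}{8}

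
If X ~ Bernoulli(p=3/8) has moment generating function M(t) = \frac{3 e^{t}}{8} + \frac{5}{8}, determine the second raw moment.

To find E[X^2], compute M^(2)(0):
M^(1)(t) = \frac{3 e^{t}}{8}
M^(2)(t) = \frac{3 e^{t}}{8}
M^(2)(0) = \frac{3}{8}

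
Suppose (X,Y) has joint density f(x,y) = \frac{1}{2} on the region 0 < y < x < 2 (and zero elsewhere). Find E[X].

f_X(x) = ∫_0^x \frac{1}{2} dy = \frac{x}{2}
E[X] = ∫_0^2 x × (\frac{x}{2}) dx = \frac{4}{3}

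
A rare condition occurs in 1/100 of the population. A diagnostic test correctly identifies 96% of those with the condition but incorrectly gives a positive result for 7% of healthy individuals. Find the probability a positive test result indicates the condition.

Let D = the rare event, + = positive/flagged.
P(D) = 1/100
P(+|D) = 96/100 = 24/25
P(+|D') = 7/100
P(+) = P(+|D)P(D) + P(+|D')P(D')
     = \frac{24}{25} × \frac{1}{100} + \frac{7}{100} × \frac{99}{100}
     = \frac{789}{10000}
P(D|+) = P(+|D)P(D)/P(+) = \frac{32}{263}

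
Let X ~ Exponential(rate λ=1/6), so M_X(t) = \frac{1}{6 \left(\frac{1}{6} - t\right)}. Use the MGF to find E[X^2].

To find E[X^2], compute M^(2)(0):
M^(1)(t) = \frac{1}{6 \left(\frac{1}{6} - t\right)^{2}}
M^(2)(t) = \frac{1}{3 \left(\frac{1}{6} - t\right)^{3}}
M^(2)(0) = 72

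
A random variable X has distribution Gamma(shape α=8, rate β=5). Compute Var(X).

For X ~ Gamma(shape α=8, rate β=5):
Var(X) = \frac{8}{25}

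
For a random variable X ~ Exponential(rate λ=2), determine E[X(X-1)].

E[X(X-1)] = E[X² - X] = E[X²] - E[X]
E[X] = \frac{1}{2}
E[X²] = Var(X) + (E[X])² = \frac{1}{4} + (\frac{1}{2})² = \frac{1}{2}
E[X(X-1)] = \frac{1}{2} - \frac{1}{2} = 0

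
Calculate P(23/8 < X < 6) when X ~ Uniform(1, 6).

P(23/8 < X < 6) = ∫_{23/8}^{6} f(x) dx
where f(x) = \frac{1}{5}
= \frac{5}{8}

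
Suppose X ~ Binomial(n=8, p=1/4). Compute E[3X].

For X ~ Binomial(n=8, p=1/4):
E[X] = 2
E[3X] = 3 × E[X] + 0 = 6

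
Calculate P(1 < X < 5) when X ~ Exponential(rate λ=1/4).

P(1 < X < 5) = ∫_{1}^{5} f(x) dx
where f(x) = \frac{e^{- \frac{x}{4}}}{4}
= - \frac{1 - e}{e^{\frac{5}{4}}}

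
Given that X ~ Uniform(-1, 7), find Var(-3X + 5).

For X ~ Uniform(-1, 7):
Var(X) = \frac{16}{3}
Var(-3X + 5) = (-3)² × Var(X) = 9 × \frac{16}{3} = 48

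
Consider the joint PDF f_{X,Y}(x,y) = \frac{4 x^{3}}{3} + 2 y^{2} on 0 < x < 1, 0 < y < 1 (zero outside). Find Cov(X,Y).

E[XY] = ∫∫ xy × f(x,y) dx dy = \frac{23}{60}
E[X] = \frac{3}{5}
E[Y] = \frac{2}{3}
Cov(X,Y) = E[XY] - E[X]E[Y] = - \frac{1}{60}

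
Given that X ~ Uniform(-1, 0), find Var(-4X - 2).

For X ~ Uniform(-1, 0):
Var(X) = \frac{1}{12}
Var(-4X - 2) = (-4)² × Var(X) = 16 × \frac{1}{12} = \frac{4}{3}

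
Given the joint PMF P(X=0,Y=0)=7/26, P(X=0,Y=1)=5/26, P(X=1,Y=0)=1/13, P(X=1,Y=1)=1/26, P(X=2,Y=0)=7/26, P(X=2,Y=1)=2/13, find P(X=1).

P(X=1) = P(X=1,Y=0) + P(X=1,Y=1)
= 1/13 + 1/26
= 3/26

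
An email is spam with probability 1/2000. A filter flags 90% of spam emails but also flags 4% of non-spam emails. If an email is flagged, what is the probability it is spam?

Let D = the rare event, + = positive/flagged.
P(D) = 1/2000
P(+|D) = 90/100 = 9/10
P(+|D') = 4/100 = 1/25
P(+) = P(+|D)P(D) + P(+|D')P(D')
     = \frac{9}{10} × \frac{1}{2000} + \frac{1}{25} × \frac{1999}{2000}
     = \frac{4043}{100000}
P(D|+) = P(+|D)P(D)/P(+) = \frac{45}{4043}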